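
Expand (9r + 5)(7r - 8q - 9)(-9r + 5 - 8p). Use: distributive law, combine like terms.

(9r + 5)(7r - 8q - 9)(-9r + 5 - 8p)
= (63r^2 - 72qr - 81r + 35r - 40q - 45)(-9r + 5 - 8p)    [distributive law]
= (63r^2 - 72qr - 46r - 40q - 45)(-9r + 5 - 8p)    [combine like terms]
= -567r^3 + 315r^2 - 504pr^2 + 648qr^2 - 360qr + 576pqr + 414r^2 - 230r + 368pr + 360qr - 200q + 320pq + 405r - 225 + 360p    [distributive law]
= -567r^3 + 729r^2 - 504pr^2 + 648qr^2 + 576pqr + 175r + 368pr - 200q + 320pq - 225 + 360p    [combine like terms]

-567r^3 + 729r^2 - 504pr^2 + 648qr^2 + 576pqr + 175r + 368pr - 200q + 320pq - 225 + 360p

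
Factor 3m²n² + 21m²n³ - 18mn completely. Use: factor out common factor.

3mn(mn + 7mn² - 6)

3m²n² + 21m²n³ - 18mn
= 3(m²n² + 7m²n³ - 6mn)    [factor out 3]
= 3mn(mn + 7mn² - 6)    [factor out mn]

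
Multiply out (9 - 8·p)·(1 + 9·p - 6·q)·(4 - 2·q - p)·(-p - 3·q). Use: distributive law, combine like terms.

(9 - 8·p)·(1 + 9·p - 6·q)·(4 - 2·q - p)·(-p - 3·q)
= (9 + 81·p - 54·q - 8·p - 72·p² + 48·p·q)·(4 - 2·q - p)·(-p - 3·q)    [distributive law]
= (9 + 73·p - 54·q - 72·p² + 48·p·q)·(4 - 2·q - p)·(-p - 3·q)    [combine like terms]
= (36 - 18·q - 9·p + 292·p - 146·p·q - 73·p² - 216·q + 108·q² + 54·p·q - 288·p² + 144·p²·q + 72·p³ + 192·p·q - 96·p·q² - 48·p²·q)·(-p - 3·q)    [distributive law]
= (36 - 234·q + 283·p + 100·p·q - 361·p² + 108·q² + 96·p²·q + 72·p³ - 96·p·q²)·(-p - 3·q)    [combine like terms]
= -36·p - 108·q + 234·p·q + 702·q² - 283·p² - 849·p·q - 100·p²·q - 300·p·q² + 361·p³ + 1083·p²·q - 108·p·q² - 324·q³ - 96·p³·q - 288·p²·q² - 72·p⁴ - 216·p³·q + 96·p²·q² + 288·p·q³    [distributive law]
= -36·p - 108·q - 615·p·q + 702·q² - 283·p² + 983·p²·q - 408·p·q² + 361·p³ - 324·q³ - 312·p³·q - 192·p²·q² - 72·p⁴ + 288·p·q³    [combine like terms]

-36·p - 108·q - 615·p·q + 702·q² - 283·p² + 983·p²·q - 408·p·q² + 361·p³ - 324·q³ - 312·p³·q - 192·p²·q² - 72·p⁴ + 288·p·q³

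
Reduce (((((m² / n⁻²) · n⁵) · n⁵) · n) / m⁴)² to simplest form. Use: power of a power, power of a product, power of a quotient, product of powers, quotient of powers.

m⁻⁴n²⁶

(((((m² / n⁻²) · n⁵) · n⁵) · n) / m⁴)²
= (((((m² / n⁻²) · n⁵) · n⁵) · n)²) / ((m⁴)²)    [power of a quotient]
= (((((m² / n⁻²) · n⁵) · n⁵)²) · (n²)) / ((m⁴)²)    [power of a product]
= (((((m² / n⁻²) · n⁵)²) · ((n⁵)²)) · (n²)) / ((m⁴)²)    [power of a product]
= (((((m² / n⁻²)²) · ((n⁵)²)) · ((n⁵)²)) · (n²)) / ((m⁴)²)    [power of a product]
= ((((((m²)²) / ((n⁻²)²)) · ((n⁵)²)) · ((n⁵)²)) · (n²)) / ((m⁴)²)    [power of a quotient]
= ((((m⁴ / ((n⁻²)²)) · ((n⁵)²)) · ((n⁵)²)) · (n²)) / ((m⁴)²)    [power of a power]
= ((((m⁴ / n⁻⁴) · ((n⁵)²)) · ((n⁵)²)) · (n²)) / ((m⁴)²)    [power of a power]
= ((((m⁴ / n⁻⁴) · n¹⁰) · ((n⁵)²)) · (n²)) / ((m⁴)²)    [power of a power]
= ((((m⁴ / n⁻⁴) · n¹⁰) · n¹⁰) · (n²)) / ((m⁴)²)    [power of a power]
= ((((m⁴ / n⁻⁴) · n¹⁰) · n¹⁰) · n²) / m⁸    [power of a power]
= m⁻⁴n²⁶    [quotient of powers; product of powers]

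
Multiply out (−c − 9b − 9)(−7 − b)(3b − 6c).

−411bc − 42c^2 − 51b^2c − 6bc^2 + 216b^2 + 27b^3 + 189b − 378c

(−c − 9b − 9)(−7 − b)(3b − 6c)
= (7c + bc + 63b + 9b^2 + 63 + 9b)(3b − 6c)    [distributive law]
= (7c + bc + 72b + 9b^2 + 63)(3b − 6c)    [combine like terms]
= 21bc − 42c^2 + 3b^2c − 6bc^2 + 216b^2 − 432bc + 27b^3 − 54b^2c + 189b − 378c    [distributive law]
= −411bc − 42c^2 − 51b^2c − 6bc^2 + 216b^2 + 27b^3 + 189b − 378c    [combine like terms]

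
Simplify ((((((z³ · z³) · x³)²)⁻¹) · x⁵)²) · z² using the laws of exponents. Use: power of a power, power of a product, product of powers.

((((((z³ · z³) · x³)²)⁻¹) · x⁵)²) · z²
= ((((((z³ · z³) · x³)²)⁻¹)²) · ((x⁵)²)) · z²    [power of a product]
= (((((z³ · z³) · x³)²)⁻²) · ((x⁵)²)) · z²    [power of a power]
= ((((z³ · z³) · x³)⁻⁴) · ((x⁵)²)) · z²    [power of a power]
= ((((z³ · z³)⁻⁴) · ((x³)⁻⁴)) · ((x⁵)²)) · z²    [power of a product]
= (((((z³)⁻⁴) · ((z³)⁻⁴)) · ((x³)⁻⁴)) · ((x⁵)²)) · z²    [power of a product]
= (((z⁻¹² · ((z³)⁻⁴)) · ((x³)⁻⁴)) · ((x⁵)²)) · z²    [power of a power]
= (((z⁻¹² · z⁻¹²) · ((x³)⁻⁴)) · ((x⁵)²)) · z²    [power of a power]
= ((z⁻²⁴ · ((x³)⁻⁴)) · ((x⁵)²)) · z²    [product of powers]
= ((z⁻²⁴ · x⁻¹²) · ((x⁵)²)) · z²    [power of a power]
= ((z⁻²⁴ · x⁻¹²) · x¹⁰) · z²    [power of a power]
= x⁻²·z⁻²²    [product of powers]

x⁻²·z⁻²²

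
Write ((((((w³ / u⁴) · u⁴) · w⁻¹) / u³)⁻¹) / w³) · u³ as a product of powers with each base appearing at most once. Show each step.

u⁶w⁻⁵

((((((w³ / u⁴) · u⁴) · w⁻¹) / u³)⁻¹) / w³) · u³
= ((((((w³ / u⁴) · u⁴) · w⁻¹)⁻¹) / ((u³)⁻¹)) / w³) · u³    [power of a quotient]
= ((((((w³ / u⁴) · u⁴)⁻¹) · ((w⁻¹)⁻¹)) / ((u³)⁻¹)) / w³) · u³    [power of a product]
= ((((((w³ / u⁴)⁻¹) · ((u⁴)⁻¹)) · ((w⁻¹)⁻¹)) / ((u³)⁻¹)) / w³) · u³    [power of a product]
= (((((((w³)⁻¹) / ((u⁴)⁻¹)) · ((u⁴)⁻¹)) · ((w⁻¹)⁻¹)) / ((u³)⁻¹)) / w³) · u³    [power of a quotient]
= (((((w⁻³ / ((u⁴)⁻¹)) · ((u⁴)⁻¹)) · ((w⁻¹)⁻¹)) / ((u³)⁻¹)) / w³) · u³    [power of a power]
= (((((w⁻³ / u⁻⁴) · ((u⁴)⁻¹)) · ((w⁻¹)⁻¹)) / ((u³)⁻¹)) / w³) · u³    [power of a power]
= (((((w⁻³ / u⁻⁴) · u⁻⁴) · ((w⁻¹)⁻¹)) / ((u³)⁻¹)) / w³) · u³    [power of a power]
= (((((w⁻³ / u⁻⁴) · u⁻⁴) · w) / ((u³)⁻¹)) / w³) · u³    [power of a power]
= (((((w⁻³ / u⁻⁴) · u⁻⁴) · w) / u⁻³) / w³) · u³    [power of a power]
= u⁶w⁻⁵    [quotient of powers; product of powers]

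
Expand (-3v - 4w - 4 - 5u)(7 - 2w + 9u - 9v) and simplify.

15v + 42vw + 18uv + 27v^2 - 20w + 8w^2 - 26uw - 28 - 71u - 45u^2

(-3v - 4w - 4 - 5u)(7 - 2w + 9u - 9v)
= -21v + 6vw - 27uv + 27v^2 - 28w + 8w^2 - 36uw + 36vw - 28 + 8w - 36u + 36v - 35u + 10uw - 45u^2 + 45uv    [distributive law]
= 15v + 42vw + 18uv + 27v^2 - 20w + 8w^2 - 26uw - 28 - 71u - 45u^2    [combine like terms]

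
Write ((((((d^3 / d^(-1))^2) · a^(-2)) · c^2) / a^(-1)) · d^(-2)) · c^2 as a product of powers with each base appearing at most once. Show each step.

a^(-1)c^4d^6

((((((d^3 / d^(-1))^2) · a^(-2)) · c^2) / a^(-1)) · d^(-2)) · c^2
= (((((((d^3)^2) / ((d^(-1))^2)) · a^(-2)) · c^2) / a^(-1)) · d^(-2)) · c^2    [power of a quotient]
= (((((d^6 / ((d^(-1))^2)) · a^(-2)) · c^2) / a^(-1)) · d^(-2)) · c^2    [power of a power]
= (((((d^6 / d^(-2)) · a^(-2)) · c^2) / a^(-1)) · d^(-2)) · c^2    [power of a power]
= ((((d^8 · a^(-2)) · c^2) / a^(-1)) · d^(-2)) · c^2    [quotient of powers]
= a^(-1)c^4d^6    [quotient of powers; product of powers]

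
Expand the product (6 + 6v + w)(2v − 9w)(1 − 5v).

12v − 48v² − 54w + 218vw − 60v³ + 260v²w − 9w² + 45vw²

(6 + 6v + w)(2v − 9w)(1 − 5v)
= (12v − 54w + 12v² − 54vw + 2vw − 9w²)(1 − 5v)    [distributive law]
= (12v − 54w + 12v² − 52vw − 9w²)(1 − 5v)    [combine like terms]
= 12v − 60v² − 54w + 270vw + 12v² − 60v³ − 52vw + 260v²w − 9w² + 45vw²    [distributive law]
= 12v − 48v² − 54w + 218vw − 60v³ + 260v²w − 9w² + 45vw²    [combine like terms]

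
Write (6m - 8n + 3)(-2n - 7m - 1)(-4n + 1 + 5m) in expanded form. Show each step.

-96mn² + 162mn + 388m²n - 177m² - 210m³ - 42m - 64n³ + 8n² + 14n - 3

(6m - 8n + 3)(-2n - 7m - 1)(-4n + 1 + 5m)
= (-12mn - 42m² - 6m + 16n² + 56mn + 8n - 6n - 21m - 3)(-4n + 1 + 5m)    [distributive law]
= (44mn - 42m² - 27m + 16n² + 2n - 3)(-4n + 1 + 5m)    [combine like terms]
= -176mn² + 44mn + 220m²n + 168m²n - 42m² - 210m³ + 108mn - 27m - 135m² - 64n³ + 16n² + 80mn² - 8n² + 2n + 10mn + 12n - 3 - 15m    [distributive law]
= -96mn² + 162mn + 388m²n - 177m² - 210m³ - 42m - 64n³ + 8n² + 14n - 3    [combine like terms]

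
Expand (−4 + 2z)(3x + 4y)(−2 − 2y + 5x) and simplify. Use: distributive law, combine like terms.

(−4 + 2z)(3x + 4y)(−2 − 2y + 5x)
= (−12x − 16y + 6xz + 8yz)(−2 − 2y + 5x)    [distributive law]
= 24x + 24xy − 60x² + 32y + 32y² − 80xy − 12xz − 12xyz + 30x²z − 16yz − 16y²z + 40xyz    [distributive law]
= 24x − 56xy − 60x² + 32y + 32y² − 12xz + 28xyz + 30x²z − 16yz − 16y²z    [combine like terms]

24x − 56xy − 60x² + 32y + 32y² − 12xz + 28xyz + 30x²z − 16yz − 16y²z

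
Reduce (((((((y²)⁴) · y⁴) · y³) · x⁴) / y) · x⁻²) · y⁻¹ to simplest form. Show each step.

(((((((y²)⁴) · y⁴) · y³) · x⁴) / y) · x⁻²) · y⁻¹
= (((((y⁸ · y⁴) · y³) · x⁴) / y) · x⁻²) · y⁻¹    [power of a power]
= ((((y¹² · y³) · x⁴) / y) · x⁻²) · y⁻¹    [product of powers]
= (((y¹⁵ · x⁴) / y) · x⁻²) · y⁻¹    [product of powers]
= x²y¹³    [quotient of powers; product of powers]

x²y¹³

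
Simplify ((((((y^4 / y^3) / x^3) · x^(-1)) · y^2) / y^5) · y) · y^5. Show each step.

x^(-4)y^4

((((((y^4 / y^3) / x^3) · x^(-1)) · y^2) / y^5) · y) · y^5
= (((((y / x^3) · x^(-1)) · y^2) / y^5) · y) · y^5    [quotient of powers]
= x^(-4)y^4    [quotient of powers; product of powers]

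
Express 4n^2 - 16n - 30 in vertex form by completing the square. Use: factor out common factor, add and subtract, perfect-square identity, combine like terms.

4n^2 - 16n - 30
= 4(n^2 - 4n) - 30    [factor out 4 from the n-terms]
= 4(n^2 - 4n + 4 - 4) - 30    [add and subtract 4 inside the bracket]
= 4(n - 2)^2 - 16 - 30    [perfect-square identity]
= 4(n - 2)^2 - 46    [combine constants]

4(n - 2)^2 - 46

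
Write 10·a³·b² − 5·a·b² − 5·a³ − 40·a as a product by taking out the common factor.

5·a(2·a²·b² − b² − a² − 8)

10·a³·b² − 5·a·b² − 5·a³ − 40·a
= 5(2·a³·b² − a·b² − a³ − 8·a)    [factor out 5]
= 5·a(2·a²·b² − b² − a² − 8)    [factor out a]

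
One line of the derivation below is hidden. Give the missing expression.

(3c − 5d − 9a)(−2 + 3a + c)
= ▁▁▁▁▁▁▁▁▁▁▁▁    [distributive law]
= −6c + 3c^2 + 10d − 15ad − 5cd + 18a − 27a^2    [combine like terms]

By distributive law:

−6c + 9ac + 3c^2 + 10d − 15ad − 5cd + 18a − 27a^2 − 9ac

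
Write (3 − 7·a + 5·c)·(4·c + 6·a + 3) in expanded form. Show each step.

(3 − 7·a + 5·c)·(4·c + 6·a + 3)
= 12·c + 18·a + 9 − 28·a·c − 42·a^2 − 21·a + 20·c^2 + 30·a·c + 15·c    [distributive law]
= 27·c − 3·a + 9 + 2·a·c − 42·a^2 + 20·c^2    [combine like terms]

27·c − 3·a + 9 + 2·a·c − 42·a^2 + 20·c^2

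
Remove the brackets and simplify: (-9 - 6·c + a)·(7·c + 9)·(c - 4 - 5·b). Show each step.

51·c^2 + 387·c + 585·b·c + 324 + 405·b - 42·c^3 + 210·b·c^2 + 7·a·c^2 - 19·a·c - 35·a·b·c - 36·a - 45·a·b

(-9 - 6·c + a)·(7·c + 9)·(c - 4 - 5·b)
= (-63·c - 81 - 42·c^2 - 54·c + 7·a·c + 9·a)·(c - 4 - 5·b)    [distributive law]
= (-117·c - 81 - 42·c^2 + 7·a·c + 9·a)·(c - 4 - 5·b)    [combine like terms]
= -117·c^2 + 468·c + 585·b·c - 81·c + 324 + 405·b - 42·c^3 + 168·c^2 + 210·b·c^2 + 7·a·c^2 - 28·a·c - 35·a·b·c + 9·a·c - 36·a - 45·a·b    [distributive law]
= 51·c^2 + 387·c + 585·b·c + 324 + 405·b - 42·c^3 + 210·b·c^2 + 7·a·c^2 - 19·a·c - 35·a·b·c - 36·a - 45·a·b    [combine like terms]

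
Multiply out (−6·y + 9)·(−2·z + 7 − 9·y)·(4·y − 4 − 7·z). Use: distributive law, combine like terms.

(−6·y + 9)·(−2·z + 7 − 9·y)·(4·y − 4 − 7·z)
= (12·y·z − 42·y + 54·y^2 − 18·z + 63 − 81·y)·(4·y − 4 − 7·z)    [distributive law]
= (12·y·z − 123·y + 54·y^2 − 18·z + 63)·(4·y − 4 − 7·z)    [combine like terms]
= 48·y^2·z − 48·y·z − 84·y·z^2 − 492·y^2 + 492·y + 861·y·z + 216·y^3 − 216·y^2 − 378·y^2·z − 72·y·z + 72·z + 126·z^2 + 252·y − 252 − 441·z    [distributive law]
= −330·y^2·z + 741·y·z − 84·y·z^2 − 708·y^2 + 744·y + 216·y^3 − 369·z + 126·z^2 − 252    [combine like terms]

−330·y^2·z + 741·y·z − 84·y·z^2 − 708·y^2 + 744·y + 216·y^3 − 369·z + 126·z^2 − 252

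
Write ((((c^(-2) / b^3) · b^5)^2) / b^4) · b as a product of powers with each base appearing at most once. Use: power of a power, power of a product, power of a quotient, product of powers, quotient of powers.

((((c^(-2) / b^3) · b^5)^2) / b^4) · b
= ((((c^(-2) / b^3)^2) · ((b^5)^2)) / b^4) · b    [power of a product]
= (((((c^(-2))^2) / ((b^3)^2)) · ((b^5)^2)) / b^4) · b    [power of a quotient]
= (((c^(-4) / ((b^3)^2)) · ((b^5)^2)) / b^4) · b    [power of a power]
= (((c^(-4) / b^6) · ((b^5)^2)) / b^4) · b    [power of a power]
= (((c^(-4) / b^6) · b^10) / b^4) · b    [power of a power]
= bc^(-4)    [quotient of powers; product of powers]

bc^(-4)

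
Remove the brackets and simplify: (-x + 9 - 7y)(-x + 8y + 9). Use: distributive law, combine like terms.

x^2 - xy - 18x + 9y + 81 - 56y^2

(-x + 9 - 7y)(-x + 8y + 9)
= x^2 - 8xy - 9x - 9x + 72y + 81 + 7xy - 56y^2 - 63y    [distributive law]
= x^2 - xy - 18x + 9y + 81 - 56y^2    [combine like terms]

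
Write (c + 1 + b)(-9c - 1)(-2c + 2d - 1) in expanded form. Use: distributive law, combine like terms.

(c + 1 + b)(-9c - 1)(-2c + 2d - 1)
= (-9c² - c - 9c - 1 - 9bc - b)(-2c + 2d - 1)    [distributive law]
= (-9c² - 10c - 1 - 9bc - b)(-2c + 2d - 1)    [combine like terms]
= 18c³ - 18c²d + 9c² + 20c² - 20cd + 10c + 2c - 2d + 1 + 18bc² - 18bcd + 9bc + 2bc - 2bd + b    [distributive law]
= 18c³ - 18c²d + 29c² - 20cd + 12c - 2d + 1 + 18bc² - 18bcd + 11bc - 2bd + b    [combine like terms]

18c³ - 18c²d + 29c² - 20cd + 12c - 2d + 1 + 18bc² - 18bcd + 11bc - 2bd + b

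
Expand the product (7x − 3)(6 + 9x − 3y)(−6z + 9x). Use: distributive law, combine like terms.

−90xz + 135x^2 − 378x^2z + 567x^3 + 126xyz − 189x^2y + 108z − 162x − 54yz + 81xy

(7x − 3)(6 + 9x − 3y)(−6z + 9x)
= (42x + 63x^2 − 21xy − 18 − 27x + 9y)(−6z + 9x)    [distributive law]
= (15x + 63x^2 − 21xy − 18 + 9y)(−6z + 9x)    [combine like terms]
= −90xz + 135x^2 − 378x^2z + 567x^3 + 126xyz − 189x^2y + 108z − 162x − 54yz + 81xy    [distributive law]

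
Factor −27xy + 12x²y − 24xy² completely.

3xy(−9 + 4x − 8y)

−27xy + 12x²y − 24xy²
= 3(−9xy + 4x²y − 8xy²)    [factor out 3]
= 3xy(−9 + 4x − 8y)    [factor out xy]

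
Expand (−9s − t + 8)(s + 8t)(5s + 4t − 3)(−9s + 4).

(−9s − t + 8)(s + 8t)(5s + 4t − 3)(−9s + 4)
= (−9s² − 72st − st − 8t² + 8s + 64t)(5s + 4t − 3)(−9s + 4)    [distributive law]
= (−9s² − 73st − 8t² + 8s + 64t)(5s + 4t − 3)(−9s + 4)    [combine like terms]
= (−45s³ − 36s²t + 27s² − 365s²t − 292st² + 219st − 40st² − 32t³ + 24t² + 40s² + 32st − 24s + 320st + 256t² − 192t)(−9s + 4)    [distributive law]
= (−45s³ − 401s²t + 67s² − 332st² + 571st − 32t³ + 280t² − 24s − 192t)(−9s + 4)    [combine like terms]
= 405s⁴ − 180s³ + 3609s³t − 1604s²t − 603s³ + 268s² + 2988s²t² − 1328st² − 5139s²t + 2284st + 288st³ − 128t³ − 2520st² + 1120t² + 216s² − 96s + 1728st − 768t    [distributive law]
= 405s⁴ − 783s³ + 3609s³t − 6743s²t + 484s² + 2988s²t² − 3848st² + 4012st + 288st³ − 128t³ + 1120t² − 96s − 768t    [combine like terms]

405s⁴ − 783s³ + 3609s³t − 6743s²t + 484s² + 2988s²t² − 3848st² + 4012st + 288st³ − 128t³ + 1120t² − 96s − 768t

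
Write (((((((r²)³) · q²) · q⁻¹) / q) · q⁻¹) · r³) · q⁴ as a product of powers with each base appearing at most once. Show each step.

(((((((r²)³) · q²) · q⁻¹) / q) · q⁻¹) · r³) · q⁴
= (((((r⁶ · q²) · q⁻¹) / q) · q⁻¹) · r³) · q⁴    [power of a power]
= q³r⁹    [quotient of powers; product of powers]

q³r⁹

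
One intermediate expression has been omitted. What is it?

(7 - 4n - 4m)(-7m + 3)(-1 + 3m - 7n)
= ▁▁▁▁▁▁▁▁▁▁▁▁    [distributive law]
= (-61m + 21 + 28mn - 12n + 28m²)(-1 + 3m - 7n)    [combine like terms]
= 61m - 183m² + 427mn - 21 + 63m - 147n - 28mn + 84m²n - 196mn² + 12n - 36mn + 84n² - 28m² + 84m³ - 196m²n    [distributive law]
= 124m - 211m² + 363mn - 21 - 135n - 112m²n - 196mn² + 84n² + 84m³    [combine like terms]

Applying distributive law to the line above:

(-49m + 21 + 28mn - 12n + 28m² - 12m)(-1 + 3m - 7n)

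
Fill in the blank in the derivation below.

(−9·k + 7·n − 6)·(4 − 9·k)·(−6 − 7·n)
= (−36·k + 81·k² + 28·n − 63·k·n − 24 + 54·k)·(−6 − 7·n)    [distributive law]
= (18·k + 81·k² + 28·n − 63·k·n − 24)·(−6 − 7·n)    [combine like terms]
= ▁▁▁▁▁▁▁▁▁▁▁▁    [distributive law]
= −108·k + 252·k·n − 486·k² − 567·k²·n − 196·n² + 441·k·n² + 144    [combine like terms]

By distributive law:

−108·k − 126·k·n − 486·k² − 567·k²·n − 168·n − 196·n² + 378·k·n + 441·k·n² + 144 + 168·n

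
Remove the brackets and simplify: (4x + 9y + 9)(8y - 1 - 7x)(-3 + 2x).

(4x + 9y + 9)(8y - 1 - 7x)(-3 + 2x)
= (32xy - 4x - 28x^2 + 72y^2 - 9y - 63xy + 72y - 9 - 63x)(-3 + 2x)    [distributive law]
= (-31xy - 67x - 28x^2 + 72y^2 + 63y - 9)(-3 + 2x)    [combine like terms]
= 93xy - 62x^2y + 201x - 134x^2 + 84x^2 - 56x^3 - 216y^2 + 144xy^2 - 189y + 126xy + 27 - 18x    [distributive law]
= 219xy - 62x^2y + 183x - 50x^2 - 56x^3 - 216y^2 + 144xy^2 - 189y + 27    [combine like terms]

219xy - 62x^2y + 183x - 50x^2 - 56x^3 - 216y^2 + 144xy^2 - 189y + 27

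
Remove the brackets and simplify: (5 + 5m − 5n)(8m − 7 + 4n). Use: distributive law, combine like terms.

(5 + 5m − 5n)(8m − 7 + 4n)
= 40m − 35 + 20n + 40m² − 35m + 20mn − 40mn + 35n − 20n²    [distributive law]
= 5m − 35 + 55n + 40m² − 20mn − 20n²    [combine like terms]

5m − 35 + 55n + 40m² − 20mn − 20n²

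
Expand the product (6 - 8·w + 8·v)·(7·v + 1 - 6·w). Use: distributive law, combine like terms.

(6 - 8·w + 8·v)·(7·v + 1 - 6·w)
= 42·v + 6 - 36·w - 56·v·w - 8·w + 48·w^2 + 56·v^2 + 8·v - 48·v·w    [distributive law]
= 50·v + 6 - 44·w - 104·v·w + 48·w^2 + 56·v^2    [combine like terms]

50·v + 6 - 44·w - 104·v·w + 48·w^2 + 56·v^2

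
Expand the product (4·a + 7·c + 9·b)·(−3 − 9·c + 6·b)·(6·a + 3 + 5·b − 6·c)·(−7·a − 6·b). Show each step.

504·a^3 + 1482·a^2·b + 252·a^2 + 783·a·b + 711·a·b^2 + 1134·a^2·c + 1392·a·b·c + 1512·a^3·c + 5202·a^2·b·c + 6981·a·b^2·c + 1134·a^2·c^2 + 1539·a·b·c^2 − 1008·a^3·b − 3972·a^2·b^2 − 4554·a·b^3 + 441·a·c + 378·b·c + 360·b^2·c + 441·a·c^2 + 378·b·c^2 + 486·b^2·c^2 − 2646·a·c^3 − 2268·b·c^3 + 3114·b^3·c + 486·b^2 − 162·b^3 − 1620·b^4

(4·a + 7·c + 9·b)·(−3 − 9·c + 6·b)·(6·a + 3 + 5·b − 6·c)·(−7·a − 6·b)
= (−12·a − 36·a·c + 24·a·b − 21·c − 63·c^2 + 42·b·c − 27·b − 81·b·c + 54·b^2)·(6·a + 3 + 5·b − 6·c)·(−7·a − 6·b)    [distributive law]
= (−12·a − 36·a·c + 24·a·b − 21·c − 63·c^2 − 39·b·c − 27·b + 54·b^2)·(6·a + 3 + 5·b − 6·c)·(−7·a − 6·b)    [combine like terms]
= (−72·a^2 − 36·a − 60·a·b + 72·a·c − 216·a^2·c − 108·a·c − 180·a·b·c + 216·a·c^2 + 144·a^2·b + 72·a·b + 120·a·b^2 − 144·a·b·c − 126·a·c − 63·c − 105·b·c + 126·c^2 − 378·a·c^2 − 189·c^2 − 315·b·c^2 + 378·c^3 − 234·a·b·c − 117·b·c − 195·b^2·c + 234·b·c^2 − 162·a·b − 81·b − 135·b^2 + 162·b·c + 324·a·b^2 + 162·b^2 + 270·b^3 − 324·b^2·c)·(−7·a − 6·b)    [distributive law]
= (−72·a^2 − 36·a − 150·a·b − 162·a·c − 216·a^2·c − 558·a·b·c − 162·a·c^2 + 144·a^2·b + 444·a·b^2 − 63·c − 60·b·c − 63·c^2 − 81·b·c^2 + 378·c^3 − 519·b^2·c − 81·b + 27·b^2 + 270·b^3)·(−7·a − 6·b)    [combine like terms]
= 504·a^3 + 432·a^2·b + 252·a^2 + 216·a·b + 1050·a^2·b + 900·a·b^2 + 1134·a^2·c + 972·a·b·c + 1512·a^3·c + 1296·a^2·b·c + 3906·a^2·b·c + 3348·a·b^2·c + 1134·a^2·c^2 + 972·a·b·c^2 − 1008·a^3·b − 864·a^2·b^2 − 3108·a^2·b^2 − 2664·a·b^3 + 441·a·c + 378·b·c + 420·a·b·c + 360·b^2·c + 441·a·c^2 + 378·b·c^2 + 567·a·b·c^2 + 486·b^2·c^2 − 2646·a·c^3 − 2268·b·c^3 + 3633·a·b^2·c + 3114·b^3·c + 567·a·b + 486·b^2 − 189·a·b^2 − 162·b^3 − 1890·a·b^3 − 1620·b^4    [distributive law]
= 504·a^3 + 1482·a^2·b + 252·a^2 + 783·a·b + 711·a·b^2 + 1134·a^2·c + 1392·a·b·c + 1512·a^3·c + 5202·a^2·b·c + 6981·a·b^2·c + 1134·a^2·c^2 + 1539·a·b·c^2 − 1008·a^3·b − 3972·a^2·b^2 − 4554·a·b^3 + 441·a·c + 378·b·c + 360·b^2·c + 441·a·c^2 + 378·b·c^2 + 486·b^2·c^2 − 2646·a·c^3 − 2268·b·c^3 + 3114·b^3·c + 486·b^2 − 162·b^3 − 1620·b^4    [combine like terms]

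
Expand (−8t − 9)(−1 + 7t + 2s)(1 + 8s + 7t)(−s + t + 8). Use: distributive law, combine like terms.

−4610st − 3520t² + 73t − 586s²t − 4621st² − 3577t³ + 432s²t² − 168st³ − 392t⁴ + 128s³t + 423s + 72 − 1206s² + 144s³

(−8t − 9)(−1 + 7t + 2s)(1 + 8s + 7t)(−s + t + 8)
= (8t − 56t² − 16st + 9 − 63t − 18s)(1 + 8s + 7t)(−s + t + 8)    [distributive law]
= (−55t − 56t² − 16st + 9 − 18s)(1 + 8s + 7t)(−s + t + 8)    [combine like terms]
= (−55t − 440st − 385t² − 56t² − 448st² − 392t³ − 16st − 128s²t − 112st² + 9 + 72s + 63t − 18s − 144s² − 126st)(−s + t + 8)    [distributive law]
= (8t − 582st − 441t² − 560st² − 392t³ − 128s²t + 9 + 54s − 144s²)(−s + t + 8)    [combine like terms]
= −8st + 8t² + 64t + 582s²t − 582st² − 4656st + 441st² − 441t³ − 3528t² + 560s²t² − 560st³ − 4480st² + 392st³ − 392t⁴ − 3136t³ + 128s³t − 128s²t² − 1024s²t − 9s + 9t + 72 − 54s² + 54st + 432s + 144s³ − 144s²t − 1152s²    [distributive law]
= −4610st − 3520t² + 73t − 586s²t − 4621st² − 3577t³ + 432s²t² − 168st³ − 392t⁴ + 128s³t + 423s + 72 − 1206s² + 144s³    [combine like terms]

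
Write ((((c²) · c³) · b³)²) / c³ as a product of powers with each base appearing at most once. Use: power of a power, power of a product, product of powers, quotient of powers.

b⁶·c⁷

((((c²) · c³) · b³)²) / c³
= ((((c²) · c³)²) · ((b³)²)) / c³    [power of a product]
= ((((c²)²) · ((c³)²)) · ((b³)²)) / c³    [power of a product]
= (((c⁴) · ((c³)²)) · ((b³)²)) / c³    [power of a power]
= ((c⁴ · c⁶) · ((b³)²)) / c³    [power of a power]
= (c¹⁰ · ((b³)²)) / c³    [product of powers]
= (c¹⁰ · b⁶) / c³    [power of a power]
= b⁶·c⁷    [quotient of powers]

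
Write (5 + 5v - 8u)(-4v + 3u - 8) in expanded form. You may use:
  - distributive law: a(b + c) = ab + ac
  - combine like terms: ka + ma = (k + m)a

(5 + 5v - 8u)(-4v + 3u - 8)
= -20v + 15u - 40 - 20v² + 15uv - 40v + 32uv - 24u² + 64u    [distributive law]
= -60v + 79u - 40 - 20v² + 47uv - 24u²    [combine like terms]

-60v + 79u - 40 - 20v² + 47uv - 24u²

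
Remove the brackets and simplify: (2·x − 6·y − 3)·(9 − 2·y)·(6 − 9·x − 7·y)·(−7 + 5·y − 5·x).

(2·x − 6·y − 3)·(9 − 2·y)·(6 − 9·x − 7·y)·(−7 + 5·y − 5·x)
= (18·x − 4·x·y − 54·y + 12·y^2 − 27 + 6·y)·(6 − 9·x − 7·y)·(−7 + 5·y − 5·x)    [distributive law]
= (18·x − 4·x·y − 48·y + 12·y^2 − 27)·(6 − 9·x − 7·y)·(−7 + 5·y − 5·x)    [combine like terms]
= (108·x − 162·x^2 − 126·x·y − 24·x·y + 36·x^2·y + 28·x·y^2 − 288·y + 432·x·y + 336·y^2 + 72·y^2 − 108·x·y^2 − 84·y^3 − 162 + 243·x + 189·y)·(−7 + 5·y − 5·x)    [distributive law]
= (351·x − 162·x^2 + 282·x·y + 36·x^2·y − 80·x·y^2 − 99·y + 408·y^2 − 84·y^3 − 162)·(−7 + 5·y − 5·x)    [combine like terms]
= −2457·x + 1755·x·y − 1755·x^2 + 1134·x^2 − 810·x^2·y + 810·x^3 − 1974·x·y + 1410·x·y^2 − 1410·x^2·y − 252·x^2·y + 180·x^2·y^2 − 180·x^3·y + 560·x·y^2 − 400·x·y^3 + 400·x^2·y^2 + 693·y − 495·y^2 + 495·x·y − 2856·y^2 + 2040·y^3 − 2040·x·y^2 + 588·y^3 − 420·y^4 + 420·x·y^3 + 1134 − 810·y + 810·x    [distributive law]
= −1647·x + 276·x·y − 621·x^2 − 2472·x^2·y + 810·x^3 − 70·x·y^2 + 580·x^2·y^2 − 180·x^3·y + 20·x·y^3 − 117·y − 3351·y^2 + 2628·y^3 − 420·y^4 + 1134    [combine like terms]

−1647·x + 276·x·y − 621·x^2 − 2472·x^2·y + 810·x^3 − 70·x·y^2 + 580·x^2·y^2 − 180·x^3·y + 20·x·y^3 − 117·y − 3351·y^2 + 2628·y^3 − 420·y^4 + 1134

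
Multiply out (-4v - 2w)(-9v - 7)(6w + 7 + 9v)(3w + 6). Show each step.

(-4v - 2w)(-9v - 7)(6w + 7 + 9v)(3w + 6)
= (36v² + 28v + 18vw + 14w)(6w + 7 + 9v)(3w + 6)    [distributive law]
= (216v²w + 252v² + 324v³ + 168vw + 196v + 252v² + 108vw² + 126vw + 162v²w + 84w² + 98w + 126vw)(3w + 6)    [distributive law]
= (378v²w + 504v² + 324v³ + 420vw + 196v + 108vw² + 84w² + 98w)(3w + 6)    [combine like terms]
= 1134v²w² + 2268v²w + 1512v²w + 3024v² + 972v³w + 1944v³ + 1260vw² + 2520vw + 588vw + 1176v + 324vw³ + 648vw² + 252w³ + 504w² + 294w² + 588w    [distributive law]
= 1134v²w² + 3780v²w + 3024v² + 972v³w + 1944v³ + 1908vw² + 3108vw + 1176v + 324vw³ + 252w³ + 798w² + 588w    [combine like terms]

1134v²w² + 3780v²w + 3024v² + 972v³w + 1944v³ + 1908vw² + 3108vw + 1176v + 324vw³ + 252w³ + 798w² + 588w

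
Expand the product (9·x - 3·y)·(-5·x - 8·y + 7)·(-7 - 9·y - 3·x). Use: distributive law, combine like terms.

(9·x - 3·y)·(-5·x - 8·y + 7)·(-7 - 9·y - 3·x)
= (-45·x^2 - 72·x·y + 63·x + 15·x·y + 24·y^2 - 21·y)·(-7 - 9·y - 3·x)    [distributive law]
= (-45·x^2 - 57·x·y + 63·x + 24·y^2 - 21·y)·(-7 - 9·y - 3·x)    [combine like terms]
= 315·x^2 + 405·x^2·y + 135·x^3 + 399·x·y + 513·x·y^2 + 171·x^2·y - 441·x - 567·x·y - 189·x^2 - 168·y^2 - 216·y^3 - 72·x·y^2 + 147·y + 189·y^2 + 63·x·y    [distributive law]
= 126·x^2 + 576·x^2·y + 135·x^3 - 105·x·y + 441·x·y^2 - 441·x + 21·y^2 - 216·y^3 + 147·y    [combine like terms]

126·x^2 + 576·x^2·y + 135·x^3 - 105·x·y + 441·x·y^2 - 441·x + 21·y^2 - 216·y^3 + 147·y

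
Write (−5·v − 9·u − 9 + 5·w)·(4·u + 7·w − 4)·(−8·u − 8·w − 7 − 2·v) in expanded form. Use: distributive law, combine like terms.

(−5·v − 9·u − 9 + 5·w)·(4·u + 7·w − 4)·(−8·u − 8·w − 7 − 2·v)
= (−20·u·v − 35·v·w + 20·v − 36·u^2 − 63·u·w + 36·u − 36·u − 63·w + 36 + 20·u·w + 35·w^2 − 20·w)·(−8·u − 8·w − 7 − 2·v)    [distributive law]
= (−20·u·v − 35·v·w + 20·v − 36·u^2 − 43·u·w − 83·w + 36 + 35·w^2)·(−8·u − 8·w − 7 − 2·v)    [combine like terms]
= 160·u^2·v + 160·u·v·w + 140·u·v + 40·u·v^2 + 280·u·v·w + 280·v·w^2 + 245·v·w + 70·v^2·w − 160·u·v − 160·v·w − 140·v − 40·v^2 + 288·u^3 + 288·u^2·w + 252·u^2 + 72·u^2·v + 344·u^2·w + 344·u·w^2 + 301·u·w + 86·u·v·w + 664·u·w + 664·w^2 + 581·w + 166·v·w − 288·u − 288·w − 252 − 72·v − 280·u·w^2 − 280·w^3 − 245·w^2 − 70·v·w^2    [distributive law]
= 232·u^2·v + 526·u·v·w − 20·u·v + 40·u·v^2 + 210·v·w^2 + 251·v·w + 70·v^2·w − 212·v − 40·v^2 + 288·u^3 + 632·u^2·w + 252·u^2 + 64·u·w^2 + 965·u·w + 419·w^2 + 293·w − 288·u − 252 − 280·w^3    [combine like terms]

232·u^2·v + 526·u·v·w − 20·u·v + 40·u·v^2 + 210·v·w^2 + 251·v·w + 70·v^2·w − 212·v − 40·v^2 + 288·u^3 + 632·u^2·w + 252·u^2 + 64·u·w^2 + 965·u·w + 419·w^2 + 293·w − 288·u − 252 − 280·w^3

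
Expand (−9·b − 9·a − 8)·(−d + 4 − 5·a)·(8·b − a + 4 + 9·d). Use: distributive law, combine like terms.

(−9·b − 9·a − 8)·(−d + 4 − 5·a)·(8·b − a + 4 + 9·d)
= (9·b·d − 36·b + 45·a·b + 9·a·d − 36·a + 45·a^2 + 8·d − 32 + 40·a)·(8·b − a + 4 + 9·d)    [distributive law]
= (9·b·d − 36·b + 45·a·b + 9·a·d + 4·a + 45·a^2 + 8·d − 32)·(8·b − a + 4 + 9·d)    [combine like terms]
= 72·b^2·d − 9·a·b·d + 36·b·d + 81·b·d^2 − 288·b^2 + 36·a·b − 144·b − 324·b·d + 360·a·b^2 − 45·a^2·b + 180·a·b + 405·a·b·d + 72·a·b·d − 9·a^2·d + 36·a·d + 81·a·d^2 + 32·a·b − 4·a^2 + 16·a + 36·a·d + 360·a^2·b − 45·a^3 + 180·a^2 + 405·a^2·d + 64·b·d − 8·a·d + 32·d + 72·d^2 − 256·b + 32·a − 128 − 288·d    [distributive law]
= 72·b^2·d + 468·a·b·d − 224·b·d + 81·b·d^2 − 288·b^2 + 248·a·b − 400·b + 360·a·b^2 + 315·a^2·b + 396·a^2·d + 64·a·d + 81·a·d^2 + 176·a^2 + 48·a − 45·a^3 − 256·d + 72·d^2 − 128    [combine like terms]

72·b^2·d + 468·a·b·d − 224·b·d + 81·b·d^2 − 288·b^2 + 248·a·b − 400·b + 360·a·b^2 + 315·a^2·b + 396·a^2·d + 64·a·d + 81·a·d^2 + 176·a^2 + 48·a − 45·a^3 − 256·d + 72·d^2 − 128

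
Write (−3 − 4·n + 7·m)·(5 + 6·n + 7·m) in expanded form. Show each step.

−15 − 38·n + 14·m − 24·n^2 + 14·m·n + 49·m^2

(−3 − 4·n + 7·m)·(5 + 6·n + 7·m)
= −15 − 18·n − 21·m − 20·n − 24·n^2 − 28·m·n + 35·m + 42·m·n + 49·m^2    [distributive law]
= −15 − 38·n + 14·m − 24·n^2 + 14·m·n + 49·m^2    [combine like terms]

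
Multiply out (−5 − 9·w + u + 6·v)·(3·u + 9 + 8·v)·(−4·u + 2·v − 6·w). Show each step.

(−5 − 9·w + u + 6·v)·(3·u + 9 + 8·v)·(−4·u + 2·v − 6·w)
= (−15·u − 45 − 40·v − 27·u·w − 81·w − 72·v·w + 3·u² + 9·u + 8·u·v + 18·u·v + 54·v + 48·v²)·(−4·u + 2·v − 6·w)    [distributive law]
= (−6·u − 45 + 14·v − 27·u·w − 81·w − 72·v·w + 3·u² + 26·u·v + 48·v²)·(−4·u + 2·v − 6·w)    [combine like terms]
= 24·u² − 12·u·v + 36·u·w + 180·u − 90·v + 270·w − 56·u·v + 28·v² − 84·v·w + 108·u²·w − 54·u·v·w + 162·u·w² + 324·u·w − 162·v·w + 486·w² + 288·u·v·w − 144·v²·w + 432·v·w² − 12·u³ + 6·u²·v − 18·u²·w − 104·u²·v + 52·u·v² − 156·u·v·w − 192·u·v² + 96·v³ − 288·v²·w    [distributive law]
= 24·u² − 68·u·v + 360·u·w + 180·u − 90·v + 270·w + 28·v² − 246·v·w + 90·u²·w + 78·u·v·w + 162·u·w² + 486·w² − 432·v²·w + 432·v·w² − 12·u³ − 98·u²·v − 140·u·v² + 96·v³    [combine like terms]

24·u² − 68·u·v + 360·u·w + 180·u − 90·v + 270·w + 28·v² − 246·v·w + 90·u²·w + 78·u·v·w + 162·u·w² + 486·w² − 432·v²·w + 432·v·w² − 12·u³ − 98·u²·v − 140·u·v² + 96·v³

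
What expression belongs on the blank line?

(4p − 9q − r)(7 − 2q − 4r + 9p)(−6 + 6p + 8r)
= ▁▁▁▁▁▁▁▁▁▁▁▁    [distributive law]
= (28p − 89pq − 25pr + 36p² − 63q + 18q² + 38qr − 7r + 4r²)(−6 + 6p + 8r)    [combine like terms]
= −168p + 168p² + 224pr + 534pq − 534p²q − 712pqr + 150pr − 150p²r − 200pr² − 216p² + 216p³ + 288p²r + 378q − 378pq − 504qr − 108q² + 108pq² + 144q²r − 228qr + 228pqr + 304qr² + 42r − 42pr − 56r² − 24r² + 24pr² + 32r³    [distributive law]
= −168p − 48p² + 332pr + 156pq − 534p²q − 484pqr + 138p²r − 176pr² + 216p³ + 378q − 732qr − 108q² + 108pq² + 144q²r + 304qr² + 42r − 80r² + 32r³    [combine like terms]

By distributive law:

(28p − 8pq − 16pr + 36p² − 63q + 18q² + 36qr − 81pq − 7r + 2qr + 4r² − 9pr)(−6 + 6p + 8r)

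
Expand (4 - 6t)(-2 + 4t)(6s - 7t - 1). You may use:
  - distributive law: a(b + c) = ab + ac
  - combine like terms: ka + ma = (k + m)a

-48s + 28t + 8 + 168st - 172t^2 - 144st^2 + 168t^3

(4 - 6t)(-2 + 4t)(6s - 7t - 1)
= (-8 + 16t + 12t - 24t^2)(6s - 7t - 1)    [distributive law]
= (-8 + 28t - 24t^2)(6s - 7t - 1)    [combine like terms]
= -48s + 56t + 8 + 168st - 196t^2 - 28t - 144st^2 + 168t^3 + 24t^2    [distributive law]
= -48s + 28t + 8 + 168st - 172t^2 - 144st^2 + 168t^3    [combine like terms]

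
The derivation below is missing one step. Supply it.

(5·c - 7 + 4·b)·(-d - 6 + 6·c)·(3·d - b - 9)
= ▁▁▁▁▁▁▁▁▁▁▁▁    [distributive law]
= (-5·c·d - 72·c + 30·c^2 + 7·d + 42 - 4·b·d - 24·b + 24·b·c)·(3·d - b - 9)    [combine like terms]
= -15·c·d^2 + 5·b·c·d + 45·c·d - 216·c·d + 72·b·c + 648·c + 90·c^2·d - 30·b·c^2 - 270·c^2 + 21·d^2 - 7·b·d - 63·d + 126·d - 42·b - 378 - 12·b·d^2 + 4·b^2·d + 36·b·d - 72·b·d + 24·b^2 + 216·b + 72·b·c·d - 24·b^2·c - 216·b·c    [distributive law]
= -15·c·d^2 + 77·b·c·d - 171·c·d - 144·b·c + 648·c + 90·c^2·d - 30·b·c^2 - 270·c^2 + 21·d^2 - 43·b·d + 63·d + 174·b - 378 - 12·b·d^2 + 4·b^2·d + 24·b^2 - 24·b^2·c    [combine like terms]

After distributive law, the bracketed line is:

(-5·c·d - 30·c + 30·c^2 + 7·d + 42 - 42·c - 4·b·d - 24·b + 24·b·c)·(3·d - b - 9)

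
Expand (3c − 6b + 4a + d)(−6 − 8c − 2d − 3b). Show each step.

−18c − 24c² − 14cd + 39bc + 36b + 9bd + 18b² − 24a − 32ac − 8ad − 12ab − 6d − 2d²

(3c − 6b + 4a + d)(−6 − 8c − 2d − 3b)
= −18c − 24c² − 6cd − 9bc + 36b + 48bc + 12bd + 18b² − 24a − 32ac − 8ad − 12ab − 6d − 8cd − 2d² − 3bd    [distributive law]
= −18c − 24c² − 14cd + 39bc + 36b + 9bd + 18b² − 24a − 32ac − 8ad − 12ab − 6d − 2d²    [combine like terms]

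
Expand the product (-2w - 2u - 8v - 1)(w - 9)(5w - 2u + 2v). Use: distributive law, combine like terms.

(-2w - 2u - 8v - 1)(w - 9)(5w - 2u + 2v)
= (-2w^2 + 18w - 2uw + 18u - 8vw + 72v - w + 9)(5w - 2u + 2v)    [distributive law]
= (-2w^2 + 17w - 2uw + 18u - 8vw + 72v + 9)(5w - 2u + 2v)    [combine like terms]
= -10w^3 + 4uw^2 - 4vw^2 + 85w^2 - 34uw + 34vw - 10uw^2 + 4u^2w - 4uvw + 90uw - 36u^2 + 36uv - 40vw^2 + 16uvw - 16v^2w + 360vw - 144uv + 144v^2 + 45w - 18u + 18v    [distributive law]
= -10w^3 - 6uw^2 - 44vw^2 + 85w^2 + 56uw + 394vw + 4u^2w + 12uvw - 36u^2 - 108uv - 16v^2w + 144v^2 + 45w - 18u + 18v    [combine like terms]

-10w^3 - 6uw^2 - 44vw^2 + 85w^2 + 56uw + 394vw + 4u^2w + 12uvw - 36u^2 - 108uv - 16v^2w + 144v^2 + 45w - 18u + 18v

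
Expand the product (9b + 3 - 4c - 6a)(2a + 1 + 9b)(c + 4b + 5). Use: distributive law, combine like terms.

-68abc - 144ab² - 180ab - 160bc + 549b² + 192b - 63b²c + 324b³ - 17c + 15 - 8ac² - 40ac - 4c² - 36bc² - 12a²c - 48a²b - 60a²

(9b + 3 - 4c - 6a)(2a + 1 + 9b)(c + 4b + 5)
= (18ab + 9b + 81b² + 6a + 3 + 27b - 8ac - 4c - 36bc - 12a² - 6a - 54ab)(c + 4b + 5)    [distributive law]
= (-36ab + 36b + 81b² + 3 - 8ac - 4c - 36bc - 12a²)(c + 4b + 5)    [combine like terms]
= -36abc - 144ab² - 180ab + 36bc + 144b² + 180b + 81b²c + 324b³ + 405b² + 3c + 12b + 15 - 8ac² - 32abc - 40ac - 4c² - 16bc - 20c - 36bc² - 144b²c - 180bc - 12a²c - 48a²b - 60a²    [distributive law]
= -68abc - 144ab² - 180ab - 160bc + 549b² + 192b - 63b²c + 324b³ - 17c + 15 - 8ac² - 40ac - 4c² - 36bc² - 12a²c - 48a²b - 60a²    [combine like terms]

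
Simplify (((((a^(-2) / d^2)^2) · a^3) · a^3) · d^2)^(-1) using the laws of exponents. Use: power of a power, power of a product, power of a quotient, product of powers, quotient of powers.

(((((a^(-2) / d^2)^2) · a^3) · a^3) · d^2)^(-1)
= (((((a^(-2) / d^2)^2) · a^3) · a^3)^(-1)) · ((d^2)^(-1))    [power of a product]
= (((((a^(-2) / d^2)^2) · a^3)^(-1)) · ((a^3)^(-1))) · ((d^2)^(-1))    [power of a product]
= (((((a^(-2) / d^2)^2)^(-1)) · ((a^3)^(-1))) · ((a^3)^(-1))) · ((d^2)^(-1))    [power of a product]
= ((((a^(-2) / d^2)^(-2)) · ((a^3)^(-1))) · ((a^3)^(-1))) · ((d^2)^(-1))    [power of a power]
= (((((a^(-2))^(-2)) / ((d^2)^(-2))) · ((a^3)^(-1))) · ((a^3)^(-1))) · ((d^2)^(-1))    [power of a quotient]
= (((a^4 / ((d^2)^(-2))) · ((a^3)^(-1))) · ((a^3)^(-1))) · ((d^2)^(-1))    [power of a power]
= (((a^4 / d^(-4)) · ((a^3)^(-1))) · ((a^3)^(-1))) · ((d^2)^(-1))    [power of a power]
= (((a^4 / d^(-4)) · a^(-3)) · ((a^3)^(-1))) · ((d^2)^(-1))    [power of a power]
= (((a^4 / d^(-4)) · a^(-3)) · a^(-3)) · ((d^2)^(-1))    [power of a power]
= (((a^4 / d^(-4)) · a^(-3)) · a^(-3)) · d^(-2)    [power of a power]
= a^(-2)d^2    [quotient of powers; product of powers]

a^(-2)d^2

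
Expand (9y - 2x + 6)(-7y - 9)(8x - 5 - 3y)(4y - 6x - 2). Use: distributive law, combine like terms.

-3318xy^3 + 3724x^2y^2 - 7444xy^2 + 2358y^3 + 1740y^2 + 756y^4 + 7000x^2y - 4534xy - 474y - 672x^3y - 864x^3 + 2844x^2 - 576x - 540

(9y - 2x + 6)(-7y - 9)(8x - 5 - 3y)(4y - 6x - 2)
= (-63y^2 - 81y + 14xy + 18x - 42y - 54)(8x - 5 - 3y)(4y - 6x - 2)    [distributive law]
= (-63y^2 - 123y + 14xy + 18x - 54)(8x - 5 - 3y)(4y - 6x - 2)    [combine like terms]
= (-504xy^2 + 315y^2 + 189y^3 - 984xy + 615y + 369y^2 + 112x^2y - 70xy - 42xy^2 + 144x^2 - 90x - 54xy - 432x + 270 + 162y)(4y - 6x - 2)    [distributive law]
= (-546xy^2 + 684y^2 + 189y^3 - 1108xy + 777y + 112x^2y + 144x^2 - 522x + 270)(4y - 6x - 2)    [combine like terms]
= -2184xy^3 + 3276x^2y^2 + 1092xy^2 + 2736y^3 - 4104xy^2 - 1368y^2 + 756y^4 - 1134xy^3 - 378y^3 - 4432xy^2 + 6648x^2y + 2216xy + 3108y^2 - 4662xy - 1554y + 448x^2y^2 - 672x^3y - 224x^2y + 576x^2y - 864x^3 - 288x^2 - 2088xy + 3132x^2 + 1044x + 1080y - 1620x - 540    [distributive law]
= -3318xy^3 + 3724x^2y^2 - 7444xy^2 + 2358y^3 + 1740y^2 + 756y^4 + 7000x^2y - 4534xy - 474y - 672x^3y - 864x^3 + 2844x^2 - 576x - 540    [combine like terms]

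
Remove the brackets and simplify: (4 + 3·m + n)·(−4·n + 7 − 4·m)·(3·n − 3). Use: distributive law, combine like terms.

(4 + 3·m + n)·(−4·n + 7 − 4·m)·(3·n − 3)
= (−16·n + 28 − 16·m − 12·m·n + 21·m − 12·m^2 − 4·n^2 + 7·n − 4·m·n)·(3·n − 3)    [distributive law]
= (−9·n + 28 + 5·m − 16·m·n − 12·m^2 − 4·n^2)·(3·n − 3)    [combine like terms]
= −27·n^2 + 27·n + 84·n − 84 + 15·m·n − 15·m − 48·m·n^2 + 48·m·n − 36·m^2·n + 36·m^2 − 12·n^3 + 12·n^2    [distributive law]
= −15·n^2 + 111·n − 84 + 63·m·n − 15·m − 48·m·n^2 − 36·m^2·n + 36·m^2 − 12·n^3    [combine like terms]

−15·n^2 + 111·n − 84 + 63·m·n − 15·m − 48·m·n^2 − 36·m^2·n + 36·m^2 − 12·n^3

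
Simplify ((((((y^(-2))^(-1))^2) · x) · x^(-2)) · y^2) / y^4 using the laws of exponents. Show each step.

x^(-1)y^2

((((((y^(-2))^(-1))^2) · x) · x^(-2)) · y^2) / y^4
= (((((y^(-2))^(-2)) · x) · x^(-2)) · y^2) / y^4    [power of a power]
= (((y^4 · x) · x^(-2)) · y^2) / y^4    [power of a power]
= x^(-1)y^2    [quotient of powers; product of powers]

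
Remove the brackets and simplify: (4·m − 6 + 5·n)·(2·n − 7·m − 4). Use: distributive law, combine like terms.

(4·m − 6 + 5·n)·(2·n − 7·m − 4)
= 8·m·n − 28·m^2 − 16·m − 12·n + 42·m + 24 + 10·n^2 − 35·m·n − 20·n    [distributive law]
= −27·m·n − 28·m^2 + 26·m − 32·n + 24 + 10·n^2    [combine like terms]

−27·m·n − 28·m^2 + 26·m − 32·n + 24 + 10·n^2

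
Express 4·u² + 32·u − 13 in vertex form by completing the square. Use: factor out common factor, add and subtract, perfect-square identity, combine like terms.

4(u + 4)² − 77

4·u² + 32·u − 13
= 4(u² + 8·u) − 13    [factor out 4 from the u-terms]
= 4(u² + 8·u + 16 − 16) − 13    [add and subtract 16 inside the bracket]
= 4(u + 4)² − 64 − 13    [perfect-square identity]
= 4(u + 4)² − 77    [combine constants]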